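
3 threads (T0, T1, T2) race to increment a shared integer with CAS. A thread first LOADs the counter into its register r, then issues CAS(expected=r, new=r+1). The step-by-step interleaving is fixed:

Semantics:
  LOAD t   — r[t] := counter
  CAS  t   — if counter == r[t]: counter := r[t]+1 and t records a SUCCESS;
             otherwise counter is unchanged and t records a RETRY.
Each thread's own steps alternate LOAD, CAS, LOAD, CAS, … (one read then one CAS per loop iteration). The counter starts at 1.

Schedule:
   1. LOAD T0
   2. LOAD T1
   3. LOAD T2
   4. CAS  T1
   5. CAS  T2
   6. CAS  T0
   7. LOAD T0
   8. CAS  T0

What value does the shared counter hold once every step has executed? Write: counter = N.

step 1: T0 LOAD ⇒ load; ctr=1 reg=1
step 2: T1 LOAD ⇒ load; ctr=1 reg=1
step 3: T2 LOAD ⇒ load; ctr=1 reg=1
step 4: T1 CAS ⇒ ok; ctr=2 reg=1
step 5: T2 CAS ⇒ retry; ctr=2 reg=1
step 6: T0 CAS ⇒ retry; ctr=2 reg=1
step 7: T0 LOAD ⇒ load; ctr=2 reg=2
step 8: T0 CAS ⇒ ok; ctr=3 reg=2

counter = 3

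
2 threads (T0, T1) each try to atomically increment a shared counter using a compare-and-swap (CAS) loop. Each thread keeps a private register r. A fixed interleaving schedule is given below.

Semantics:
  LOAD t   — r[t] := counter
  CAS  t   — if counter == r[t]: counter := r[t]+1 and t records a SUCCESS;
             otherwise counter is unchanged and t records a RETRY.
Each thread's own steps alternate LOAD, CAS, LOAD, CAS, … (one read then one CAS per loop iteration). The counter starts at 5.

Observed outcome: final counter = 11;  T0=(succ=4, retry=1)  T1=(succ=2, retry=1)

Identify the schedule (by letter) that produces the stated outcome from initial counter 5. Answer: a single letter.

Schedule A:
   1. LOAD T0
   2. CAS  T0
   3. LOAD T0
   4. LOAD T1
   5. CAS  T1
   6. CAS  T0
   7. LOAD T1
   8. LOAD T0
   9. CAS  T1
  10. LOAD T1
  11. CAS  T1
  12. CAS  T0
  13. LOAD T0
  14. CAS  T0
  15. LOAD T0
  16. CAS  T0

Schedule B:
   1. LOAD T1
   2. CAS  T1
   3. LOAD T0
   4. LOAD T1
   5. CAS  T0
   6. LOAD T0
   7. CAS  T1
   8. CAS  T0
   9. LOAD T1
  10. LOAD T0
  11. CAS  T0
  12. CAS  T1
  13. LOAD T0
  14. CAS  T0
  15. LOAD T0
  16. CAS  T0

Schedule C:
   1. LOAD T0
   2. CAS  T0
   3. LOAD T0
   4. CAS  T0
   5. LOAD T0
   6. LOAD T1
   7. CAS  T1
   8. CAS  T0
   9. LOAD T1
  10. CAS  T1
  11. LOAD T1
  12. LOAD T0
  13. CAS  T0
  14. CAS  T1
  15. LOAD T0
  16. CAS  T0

C

Simulating candidate C:
[1] T0.load  rd  (counter 5, T0.r 5)
[2] T0.cas  hit  (counter 6, T0.r 5)
[3] T0.load  rd  (counter 6, T0.r 6)
[4] T0.cas  hit  (counter 7, T0.r 6)
[5] T0.load  rd  (counter 7, T0.r 7)
[6] T1.load  rd  (counter 7, T1.r 7)
[7] T1.cas  hit  (counter 8, T1.r 7)
[8] T0.cas  miss  (counter 8, T0.r 7)
[9] T1.load  rd  (counter 8, T1.r 8)
[10] T1.cas  hit  (counter 9, T1.r 8)
[11] T1.load  rd  (counter 9, T1.r 9)
[12] T0.load  rd  (counter 9, T0.r 9)
[13] T0.cas  hit  (counter 10, T0.r 9)
[14] T1.cas  miss  (counter 10, T1.r 9)
[15] T0.load  rd  (counter 10, T0.r 10)
[16] T0.cas  hit  (counter 11, T0.r 10)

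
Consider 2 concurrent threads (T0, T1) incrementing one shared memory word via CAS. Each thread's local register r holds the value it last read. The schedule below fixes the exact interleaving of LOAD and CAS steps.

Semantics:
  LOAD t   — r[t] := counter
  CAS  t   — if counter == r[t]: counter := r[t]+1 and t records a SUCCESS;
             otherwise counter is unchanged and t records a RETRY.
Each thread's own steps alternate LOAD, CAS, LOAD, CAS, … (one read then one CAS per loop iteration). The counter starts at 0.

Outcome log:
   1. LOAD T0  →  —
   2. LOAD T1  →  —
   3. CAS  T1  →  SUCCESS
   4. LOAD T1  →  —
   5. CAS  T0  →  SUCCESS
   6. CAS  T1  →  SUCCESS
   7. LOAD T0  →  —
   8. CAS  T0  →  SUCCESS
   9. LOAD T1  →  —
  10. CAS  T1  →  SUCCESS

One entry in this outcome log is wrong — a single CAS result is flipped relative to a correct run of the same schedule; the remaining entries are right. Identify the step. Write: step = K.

Correct run:
   1) LOAD T0:  M=0  r_T0=0
   2) LOAD T1:  M=0  r_T1=0
   3) CAS  T1:  M=1  r_T1=0 ✓
   4) LOAD T1:  M=1  r_T1=1
   5) CAS  T0:  M=1  r_T0=0 ✗
   6) CAS  T1:  M=2  r_T1=1 ✓
   7) LOAD T0:  M=2  r_T0=2
   8) CAS  T0:  M=3  r_T0=2 ✓
   9) LOAD T1:  M=3  r_T1=3
  10) CAS  T1:  M=4  r_T1=3 ✓
Flip is step 5.

step = 5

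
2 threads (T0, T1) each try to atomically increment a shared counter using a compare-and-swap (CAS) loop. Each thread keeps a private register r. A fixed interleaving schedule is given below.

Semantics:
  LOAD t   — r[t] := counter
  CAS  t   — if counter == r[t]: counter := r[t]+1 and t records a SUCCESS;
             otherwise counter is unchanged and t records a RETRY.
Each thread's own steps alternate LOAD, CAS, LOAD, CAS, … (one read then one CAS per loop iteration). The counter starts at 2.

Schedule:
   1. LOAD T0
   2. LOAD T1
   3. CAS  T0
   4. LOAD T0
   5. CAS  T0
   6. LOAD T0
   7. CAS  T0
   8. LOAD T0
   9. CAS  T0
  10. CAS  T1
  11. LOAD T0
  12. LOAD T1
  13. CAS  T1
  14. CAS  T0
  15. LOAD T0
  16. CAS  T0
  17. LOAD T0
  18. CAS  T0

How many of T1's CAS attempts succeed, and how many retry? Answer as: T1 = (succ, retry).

   1) LOAD T0:  M=2  r_T0=2
   2) LOAD T1:  M=2  r_T1=2
   3) CAS  T0:  M=3  r_T0=2 ✓
   4) LOAD T0:  M=3  r_T0=3
   5) CAS  T0:  M=4  r_T0=3 ✓
   6) LOAD T0:  M=4  r_T0=4
   7) CAS  T0:  M=5  r_T0=4 ✓
   8) LOAD T0:  M=5  r_T0=5
   9) CAS  T0:  M=6  r_T0=5 ✓
  10) CAS  T1:  M=6  r_T1=2 ✗
  11) LOAD T0:  M=6  r_T0=6
  12) LOAD T1:  M=6  r_T1=6
  13) CAS  T1:  M=7  r_T1=6 ✓
  14) CAS  T0:  M=7  r_T0=6 ✗
  15) LOAD T0:  M=7  r_T0=7
  16) CAS  T0:  M=8  r_T0=7 ✓
  17) LOAD T0:  M=8  r_T0=8
  18) CAS  T0:  M=9  r_T0=8 ✓

T1 = (1, 1)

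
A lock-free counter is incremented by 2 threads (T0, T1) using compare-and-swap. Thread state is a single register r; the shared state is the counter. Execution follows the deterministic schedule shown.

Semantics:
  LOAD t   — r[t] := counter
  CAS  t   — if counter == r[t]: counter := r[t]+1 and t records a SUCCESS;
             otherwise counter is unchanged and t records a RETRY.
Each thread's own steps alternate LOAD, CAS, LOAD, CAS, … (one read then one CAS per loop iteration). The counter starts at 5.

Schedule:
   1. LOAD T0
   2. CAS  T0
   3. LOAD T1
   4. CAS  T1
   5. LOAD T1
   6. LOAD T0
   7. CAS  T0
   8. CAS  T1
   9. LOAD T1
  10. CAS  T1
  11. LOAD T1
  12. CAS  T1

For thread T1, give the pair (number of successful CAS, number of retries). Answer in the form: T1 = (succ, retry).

[1] T0.load  rd  (counter 5, T0.r 5)
[2] T0.cas  hit  (counter 6, T0.r 5)
[3] T1.load  rd  (counter 6, T1.r 6)
[4] T1.cas  hit  (counter 7, T1.r 6)
[5] T1.load  rd  (counter 7, T1.r 7)
[6] T0.load  rd  (counter 7, T0.r 7)
[7] T0.cas  hit  (counter 8, T0.r 7)
[8] T1.cas  miss  (counter 8, T1.r 7)
[9] T1.load  rd  (counter 8, T1.r 8)
[10] T1.cas  hit  (counter 9, T1.r 8)
[11] T1.load  rd  (counter 9, T1.r 9)
[12] T1.cas  hit  (counter 10, T1.r 9)

T1 = (3, 1)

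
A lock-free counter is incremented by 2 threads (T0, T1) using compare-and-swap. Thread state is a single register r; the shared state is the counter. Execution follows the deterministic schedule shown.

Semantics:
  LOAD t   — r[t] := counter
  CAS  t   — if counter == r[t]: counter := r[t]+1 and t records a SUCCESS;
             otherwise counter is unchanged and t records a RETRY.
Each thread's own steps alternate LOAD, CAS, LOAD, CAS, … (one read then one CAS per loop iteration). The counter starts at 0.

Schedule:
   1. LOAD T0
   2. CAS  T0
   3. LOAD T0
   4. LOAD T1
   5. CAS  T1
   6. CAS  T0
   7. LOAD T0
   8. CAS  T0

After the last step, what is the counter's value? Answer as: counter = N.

counter = 3

T0 LOAD — after: cnt=0, r=0 — load
T0 CAS — after: cnt=1, r=0 — ok
T0 LOAD — after: cnt=1, r=1 — load
T1 LOAD — after: cnt=1, r=1 — load
T1 CAS — after: cnt=2, r=1 — ok
T0 CAS — after: cnt=2, r=1 — retry
T0 LOAD — after: cnt=2, r=2 — load
T0 CAS — after: cnt=3, r=2 — ok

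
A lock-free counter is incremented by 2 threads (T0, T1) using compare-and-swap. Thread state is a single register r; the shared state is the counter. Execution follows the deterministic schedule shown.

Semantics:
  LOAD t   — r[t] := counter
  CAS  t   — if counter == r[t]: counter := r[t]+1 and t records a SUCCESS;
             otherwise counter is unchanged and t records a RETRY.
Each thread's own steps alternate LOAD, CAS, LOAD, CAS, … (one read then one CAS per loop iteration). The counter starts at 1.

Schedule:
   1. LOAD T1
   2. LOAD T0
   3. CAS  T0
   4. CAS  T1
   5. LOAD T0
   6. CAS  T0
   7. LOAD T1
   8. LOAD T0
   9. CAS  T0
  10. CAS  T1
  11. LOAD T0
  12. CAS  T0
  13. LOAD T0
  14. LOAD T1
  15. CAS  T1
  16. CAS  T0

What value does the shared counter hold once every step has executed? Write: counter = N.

counter = 6

step 1: T1 LOAD ⇒ load; ctr=1 reg=1
step 2: T0 LOAD ⇒ load; ctr=1 reg=1
step 3: T0 CAS ⇒ ok; ctr=2 reg=1
step 4: T1 CAS ⇒ retry; ctr=2 reg=1
step 5: T0 LOAD ⇒ load; ctr=2 reg=2
step 6: T0 CAS ⇒ ok; ctr=3 reg=2
step 7: T1 LOAD ⇒ load; ctr=3 reg=3
step 8: T0 LOAD ⇒ load; ctr=3 reg=3
step 9: T0 CAS ⇒ ok; ctr=4 reg=3
step 10: T1 CAS ⇒ retry; ctr=4 reg=3
step 11: T0 LOAD ⇒ load; ctr=4 reg=4
step 12: T0 CAS ⇒ ok; ctr=5 reg=4
step 13: T0 LOAD ⇒ load; ctr=5 reg=5
step 14: T1 LOAD ⇒ load; ctr=5 reg=5
step 15: T1 CAS ⇒ ok; ctr=6 reg=5
step 16: T0 CAS ⇒ retry; ctr=6 reg=5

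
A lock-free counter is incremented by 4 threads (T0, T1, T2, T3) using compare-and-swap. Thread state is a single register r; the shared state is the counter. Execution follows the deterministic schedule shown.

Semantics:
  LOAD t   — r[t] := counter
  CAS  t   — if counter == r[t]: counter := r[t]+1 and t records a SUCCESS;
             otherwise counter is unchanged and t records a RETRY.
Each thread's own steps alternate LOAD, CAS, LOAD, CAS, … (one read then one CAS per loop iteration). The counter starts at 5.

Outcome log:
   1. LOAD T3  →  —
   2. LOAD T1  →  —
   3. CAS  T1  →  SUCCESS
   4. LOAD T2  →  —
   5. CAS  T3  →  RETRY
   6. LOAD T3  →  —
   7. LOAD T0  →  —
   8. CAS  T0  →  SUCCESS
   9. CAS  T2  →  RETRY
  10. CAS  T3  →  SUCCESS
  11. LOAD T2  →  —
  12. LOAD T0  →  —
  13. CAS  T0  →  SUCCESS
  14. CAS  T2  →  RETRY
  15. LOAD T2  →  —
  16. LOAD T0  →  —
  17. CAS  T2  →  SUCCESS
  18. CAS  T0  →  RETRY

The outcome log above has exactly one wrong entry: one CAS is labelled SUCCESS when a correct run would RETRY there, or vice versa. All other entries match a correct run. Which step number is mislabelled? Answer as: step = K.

step = 10

Re-executing:
1. LOAD T3 → mem=5 r[T3]=5 [LOAD]
2. LOAD T1 → mem=5 r[T1]=5 [LOAD]
3. CAS T1 → mem=6 r[T1]=5 [OK]
4. LOAD T2 → mem=6 r[T2]=6 [LOAD]
5. CAS T3 → mem=6 r[T3]=5 [RETRY]
6. LOAD T3 → mem=6 r[T3]=6 [LOAD]
7. LOAD T0 → mem=6 r[T0]=6 [LOAD]
8. CAS T0 → mem=7 r[T0]=6 [OK]
9. CAS T2 → mem=7 r[T2]=6 [RETRY]
10. CAS T3 → mem=7 r[T3]=6 [RETRY]
11. LOAD T2 → mem=7 r[T2]=7 [LOAD]
12. LOAD T0 → mem=7 r[T0]=7 [LOAD]
13. CAS T0 → mem=8 r[T0]=7 [OK]
14. CAS T2 → mem=8 r[T2]=7 [RETRY]
15. LOAD T2 → mem=8 r[T2]=8 [LOAD]
16. LOAD T0 → mem=8 r[T0]=8 [LOAD]
17. CAS T2 → mem=9 r[T2]=8 [OK]
18. CAS T0 → mem=9 r[T0]=8 [RETRY]
Mismatch at 10.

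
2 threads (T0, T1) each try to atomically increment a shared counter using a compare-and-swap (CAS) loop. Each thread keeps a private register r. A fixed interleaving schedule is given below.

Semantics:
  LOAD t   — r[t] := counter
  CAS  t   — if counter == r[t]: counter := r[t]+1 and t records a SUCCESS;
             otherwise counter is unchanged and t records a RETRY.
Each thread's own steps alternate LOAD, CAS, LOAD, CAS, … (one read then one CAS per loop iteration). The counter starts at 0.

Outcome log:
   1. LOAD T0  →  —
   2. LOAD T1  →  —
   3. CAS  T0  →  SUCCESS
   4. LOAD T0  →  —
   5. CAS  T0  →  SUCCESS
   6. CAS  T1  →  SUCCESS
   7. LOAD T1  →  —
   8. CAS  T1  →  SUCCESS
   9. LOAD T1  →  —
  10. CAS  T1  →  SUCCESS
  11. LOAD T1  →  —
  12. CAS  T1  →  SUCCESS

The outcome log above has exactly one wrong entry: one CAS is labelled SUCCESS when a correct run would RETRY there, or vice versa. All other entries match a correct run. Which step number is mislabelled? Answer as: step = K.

Re-executing:
step 1: T0 LOAD ⇒ load; ctr=0 reg=0
step 2: T1 LOAD ⇒ load; ctr=0 reg=0
step 3: T0 CAS ⇒ ok; ctr=1 reg=0
step 4: T0 LOAD ⇒ load; ctr=1 reg=1
step 5: T0 CAS ⇒ ok; ctr=2 reg=1
step 6: T1 CAS ⇒ retry; ctr=2 reg=0
step 7: T1 LOAD ⇒ load; ctr=2 reg=2
step 8: T1 CAS ⇒ ok; ctr=3 reg=2
step 9: T1 LOAD ⇒ load; ctr=3 reg=3
step 10: T1 CAS ⇒ ok; ctr=4 reg=3
step 11: T1 LOAD ⇒ load; ctr=4 reg=4
step 12: T1 CAS ⇒ ok; ctr=5 reg=4
Flip is step 6.

step = 6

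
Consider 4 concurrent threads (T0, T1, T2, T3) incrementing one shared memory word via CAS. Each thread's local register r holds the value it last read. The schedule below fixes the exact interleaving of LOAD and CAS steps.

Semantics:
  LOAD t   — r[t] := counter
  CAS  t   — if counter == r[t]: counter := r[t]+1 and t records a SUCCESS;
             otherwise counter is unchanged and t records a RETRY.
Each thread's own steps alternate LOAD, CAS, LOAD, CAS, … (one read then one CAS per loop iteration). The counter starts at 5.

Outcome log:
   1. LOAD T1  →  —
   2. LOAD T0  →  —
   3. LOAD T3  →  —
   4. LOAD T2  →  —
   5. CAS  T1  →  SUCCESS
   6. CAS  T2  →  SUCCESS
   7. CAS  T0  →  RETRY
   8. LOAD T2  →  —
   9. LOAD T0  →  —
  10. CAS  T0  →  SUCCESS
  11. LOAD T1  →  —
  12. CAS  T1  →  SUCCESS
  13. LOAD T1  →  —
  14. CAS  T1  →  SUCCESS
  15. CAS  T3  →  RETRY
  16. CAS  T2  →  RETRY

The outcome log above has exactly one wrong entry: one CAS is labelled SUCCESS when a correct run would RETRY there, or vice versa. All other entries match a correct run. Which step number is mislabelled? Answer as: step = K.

Re-executing:
step 1: T1 LOAD ⇒ load; ctr=5 reg=5
step 2: T0 LOAD ⇒ load; ctr=5 reg=5
step 3: T3 LOAD ⇒ load; ctr=5 reg=5
step 4: T2 LOAD ⇒ load; ctr=5 reg=5
step 5: T1 CAS ⇒ ok; ctr=6 reg=5
step 6: T2 CAS ⇒ retry; ctr=6 reg=5
step 7: T0 CAS ⇒ retry; ctr=6 reg=5
step 8: T2 LOAD ⇒ load; ctr=6 reg=6
step 9: T0 LOAD ⇒ load; ctr=6 reg=6
step 10: T0 CAS ⇒ ok; ctr=7 reg=6
step 11: T1 LOAD ⇒ load; ctr=7 reg=7
step 12: T1 CAS ⇒ ok; ctr=8 reg=7
step 13: T1 LOAD ⇒ load; ctr=8 reg=8
step 14: T1 CAS ⇒ ok; ctr=9 reg=8
step 15: T3 CAS ⇒ retry; ctr=9 reg=5
step 16: T2 CAS ⇒ retry; ctr=9 reg=6
Flip is step 6.

step = 6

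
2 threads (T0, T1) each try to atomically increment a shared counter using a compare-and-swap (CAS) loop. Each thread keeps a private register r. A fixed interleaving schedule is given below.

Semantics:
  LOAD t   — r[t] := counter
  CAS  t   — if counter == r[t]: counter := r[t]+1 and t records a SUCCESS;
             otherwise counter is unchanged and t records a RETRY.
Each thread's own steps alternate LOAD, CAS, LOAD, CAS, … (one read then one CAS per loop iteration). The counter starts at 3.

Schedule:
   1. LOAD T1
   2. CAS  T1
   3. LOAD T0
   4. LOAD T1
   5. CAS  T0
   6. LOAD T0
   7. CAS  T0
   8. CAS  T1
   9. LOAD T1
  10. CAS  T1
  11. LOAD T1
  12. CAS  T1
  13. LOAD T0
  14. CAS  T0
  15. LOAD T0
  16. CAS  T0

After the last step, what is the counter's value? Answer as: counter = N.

counter = 10

#1 T1 reads 3
#2 T1 CAS(3→4) writes; counter now 4
#3 T0 reads 4
#4 T1 reads 4
#5 T0 CAS(4→5) writes; counter now 5
#6 T0 reads 5
#7 T0 CAS(5→6) writes; counter now 6
#8 T1 CAS(4→5) fails; counter now 6
#9 T1 reads 6
#10 T1 CAS(6→7) writes; counter now 7
#11 T1 reads 7
#12 T1 CAS(7→8) writes; counter now 8
#13 T0 reads 8
#14 T0 CAS(8→9) writes; counter now 9
#15 T0 reads 9
#16 T0 CAS(9→10) writes; counter now 10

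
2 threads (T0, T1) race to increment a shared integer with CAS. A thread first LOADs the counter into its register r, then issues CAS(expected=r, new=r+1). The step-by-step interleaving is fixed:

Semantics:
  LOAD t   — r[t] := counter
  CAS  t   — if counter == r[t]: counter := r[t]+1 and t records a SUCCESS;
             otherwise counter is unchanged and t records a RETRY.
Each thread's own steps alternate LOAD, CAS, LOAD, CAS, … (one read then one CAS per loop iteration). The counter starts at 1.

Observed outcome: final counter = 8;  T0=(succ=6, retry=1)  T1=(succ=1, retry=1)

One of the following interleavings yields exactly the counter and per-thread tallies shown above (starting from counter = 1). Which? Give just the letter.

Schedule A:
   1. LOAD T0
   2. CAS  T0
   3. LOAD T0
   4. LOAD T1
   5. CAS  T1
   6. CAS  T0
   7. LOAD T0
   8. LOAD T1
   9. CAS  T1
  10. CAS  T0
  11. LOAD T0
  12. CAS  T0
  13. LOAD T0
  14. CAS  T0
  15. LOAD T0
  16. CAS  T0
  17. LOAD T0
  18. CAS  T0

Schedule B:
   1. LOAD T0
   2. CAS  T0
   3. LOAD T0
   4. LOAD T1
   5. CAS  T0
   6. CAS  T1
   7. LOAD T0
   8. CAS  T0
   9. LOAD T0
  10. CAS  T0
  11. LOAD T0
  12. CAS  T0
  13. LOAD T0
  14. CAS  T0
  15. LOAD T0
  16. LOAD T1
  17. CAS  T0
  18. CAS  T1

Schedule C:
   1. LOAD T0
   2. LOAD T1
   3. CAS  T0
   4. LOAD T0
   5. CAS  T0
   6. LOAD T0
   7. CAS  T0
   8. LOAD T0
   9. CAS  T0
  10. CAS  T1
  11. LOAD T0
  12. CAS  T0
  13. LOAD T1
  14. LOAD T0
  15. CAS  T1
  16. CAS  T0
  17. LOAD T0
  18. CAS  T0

Run C:
   1) LOAD T0:  M=1  r_T0=1
   2) LOAD T1:  M=1  r_T1=1
   3) CAS  T0:  M=2  r_T0=1 ✓
   4) LOAD T0:  M=2  r_T0=2
   5) CAS  T0:  M=3  r_T0=2 ✓
   6) LOAD T0:  M=3  r_T0=3
   7) CAS  T0:  M=4  r_T0=3 ✓
   8) LOAD T0:  M=4  r_T0=4
   9) CAS  T0:  M=5  r_T0=4 ✓
  10) CAS  T1:  M=5  r_T1=1 ✗
  11) LOAD T0:  M=5  r_T0=5
  12) CAS  T0:  M=6  r_T0=5 ✓
  13) LOAD T1:  M=6  r_T1=6
  14) LOAD T0:  M=6  r_T0=6
  15) CAS  T1:  M=7  r_T1=6 ✓
  16) CAS  T0:  M=7  r_T0=6 ✗
  17) LOAD T0:  M=7  r_T0=7
  18) CAS  T0:  M=8  r_T0=7 ✓

C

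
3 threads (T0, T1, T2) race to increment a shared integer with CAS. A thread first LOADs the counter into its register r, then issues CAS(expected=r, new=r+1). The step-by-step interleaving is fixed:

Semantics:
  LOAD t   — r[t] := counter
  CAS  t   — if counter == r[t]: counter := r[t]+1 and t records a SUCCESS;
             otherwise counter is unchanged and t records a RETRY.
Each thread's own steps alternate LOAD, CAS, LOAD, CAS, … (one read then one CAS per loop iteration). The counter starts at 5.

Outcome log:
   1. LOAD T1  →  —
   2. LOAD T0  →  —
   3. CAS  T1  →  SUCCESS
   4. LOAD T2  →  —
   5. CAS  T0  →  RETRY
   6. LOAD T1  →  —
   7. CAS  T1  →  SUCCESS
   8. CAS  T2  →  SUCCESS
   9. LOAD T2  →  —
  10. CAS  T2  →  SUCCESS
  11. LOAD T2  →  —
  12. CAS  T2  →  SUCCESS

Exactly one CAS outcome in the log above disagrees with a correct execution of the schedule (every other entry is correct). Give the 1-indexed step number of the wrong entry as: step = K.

step = 8

Re-executing:
#1 T1 reads 5
#2 T0 reads 5
#3 T1 CAS(5→6) writes; counter now 6
#4 T2 reads 6
#5 T0 CAS(5→6) fails; counter now 6
#6 T1 reads 6
#7 T1 CAS(6→7) writes; counter now 7
#8 T2 CAS(6→7) fails; counter now 7
#9 T2 reads 7
#10 T2 CAS(7→8) writes; counter now 8
#11 T2 reads 8
#12 T2 CAS(8→9) writes; counter now 9
Log disagrees first at step 8.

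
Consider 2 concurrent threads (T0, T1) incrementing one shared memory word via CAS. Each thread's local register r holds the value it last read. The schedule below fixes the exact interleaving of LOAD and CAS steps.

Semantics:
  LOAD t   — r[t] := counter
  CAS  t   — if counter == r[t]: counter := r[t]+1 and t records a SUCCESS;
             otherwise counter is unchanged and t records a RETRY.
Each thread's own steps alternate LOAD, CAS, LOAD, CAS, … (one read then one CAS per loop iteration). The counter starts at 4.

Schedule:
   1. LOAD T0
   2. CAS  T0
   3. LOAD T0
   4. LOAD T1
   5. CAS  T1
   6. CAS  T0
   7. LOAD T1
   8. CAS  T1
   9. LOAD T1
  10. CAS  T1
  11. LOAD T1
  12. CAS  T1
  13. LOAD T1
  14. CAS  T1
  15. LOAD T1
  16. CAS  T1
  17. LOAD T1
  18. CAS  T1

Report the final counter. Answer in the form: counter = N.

[1] T0.load  rd  (counter 4, T0.r 4)
[2] T0.cas  hit  (counter 5, T0.r 4)
[3] T0.load  rd  (counter 5, T0.r 5)
[4] T1.load  rd  (counter 5, T1.r 5)
[5] T1.cas  hit  (counter 6, T1.r 5)
[6] T0.cas  miss  (counter 6, T0.r 5)
[7] T1.load  rd  (counter 6, T1.r 6)
[8] T1.cas  hit  (counter 7, T1.r 6)
[9] T1.load  rd  (counter 7, T1.r 7)
[10] T1.cas  hit  (counter 8, T1.r 7)
[11] T1.load  rd  (counter 8, T1.r 8)
[12] T1.cas  hit  (counter 9, T1.r 8)
[13] T1.load  rd  (counter 9, T1.r 9)
[14] T1.cas  hit  (counter 10, T1.r 9)
[15] T1.load  rd  (counter 10, T1.r 10)
[16] T1.cas  hit  (counter 11, T1.r 10)
[17] T1.load  rd  (counter 11, T1.r 11)
[18] T1.cas  hit  (counter 12, T1.r 11)

counter = 12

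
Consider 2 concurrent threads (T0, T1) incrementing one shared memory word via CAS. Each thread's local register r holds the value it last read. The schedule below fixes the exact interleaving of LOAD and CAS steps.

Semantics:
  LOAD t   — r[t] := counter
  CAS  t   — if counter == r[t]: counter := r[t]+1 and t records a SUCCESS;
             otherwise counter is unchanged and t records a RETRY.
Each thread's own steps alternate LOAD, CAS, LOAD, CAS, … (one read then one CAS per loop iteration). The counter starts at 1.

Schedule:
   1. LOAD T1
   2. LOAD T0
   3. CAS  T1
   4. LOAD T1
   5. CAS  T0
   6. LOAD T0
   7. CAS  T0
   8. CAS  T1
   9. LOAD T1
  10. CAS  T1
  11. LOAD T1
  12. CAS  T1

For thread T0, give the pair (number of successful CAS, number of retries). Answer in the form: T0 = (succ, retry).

T0 = (1, 1)

[1] T1.load  rd  (counter 1, T1.r 1)
[2] T0.load  rd  (counter 1, T0.r 1)
[3] T1.cas  hit  (counter 2, T1.r 1)
[4] T1.load  rd  (counter 2, T1.r 2)
[5] T0.cas  miss  (counter 2, T0.r 1)
[6] T0.load  rd  (counter 2, T0.r 2)
[7] T0.cas  hit  (counter 3, T0.r 2)
[8] T1.cas  miss  (counter 3, T1.r 2)
[9] T1.load  rd  (counter 3, T1.r 3)
[10] T1.cas  hit  (counter 4, T1.r 3)
[11] T1.load  rd  (counter 4, T1.r 4)
[12] T1.cas  hit  (counter 5, T1.r 4)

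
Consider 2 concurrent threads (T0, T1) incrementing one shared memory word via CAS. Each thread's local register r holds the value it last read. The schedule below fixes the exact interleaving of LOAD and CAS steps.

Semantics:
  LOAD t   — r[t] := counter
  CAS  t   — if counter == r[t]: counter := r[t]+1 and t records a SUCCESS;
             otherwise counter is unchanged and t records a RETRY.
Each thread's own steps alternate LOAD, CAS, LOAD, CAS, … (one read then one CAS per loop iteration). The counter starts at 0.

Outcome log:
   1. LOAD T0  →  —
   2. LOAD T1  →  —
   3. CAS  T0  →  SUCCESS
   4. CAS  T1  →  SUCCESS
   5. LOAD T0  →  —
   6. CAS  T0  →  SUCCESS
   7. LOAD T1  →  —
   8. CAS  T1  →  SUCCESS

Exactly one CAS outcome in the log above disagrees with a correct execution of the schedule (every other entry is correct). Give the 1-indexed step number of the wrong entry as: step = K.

Re-executing:
step 1: T0 LOAD ⇒ load; ctr=0 reg=0
step 2: T1 LOAD ⇒ load; ctr=0 reg=0
step 3: T0 CAS ⇒ ok; ctr=1 reg=0
step 4: T1 CAS ⇒ retry; ctr=1 reg=0
step 5: T0 LOAD ⇒ load; ctr=1 reg=1
step 6: T0 CAS ⇒ ok; ctr=2 reg=1
step 7: T1 LOAD ⇒ load; ctr=2 reg=2
step 8: T1 CAS ⇒ ok; ctr=3 reg=2
Mismatch at 4.

step = 4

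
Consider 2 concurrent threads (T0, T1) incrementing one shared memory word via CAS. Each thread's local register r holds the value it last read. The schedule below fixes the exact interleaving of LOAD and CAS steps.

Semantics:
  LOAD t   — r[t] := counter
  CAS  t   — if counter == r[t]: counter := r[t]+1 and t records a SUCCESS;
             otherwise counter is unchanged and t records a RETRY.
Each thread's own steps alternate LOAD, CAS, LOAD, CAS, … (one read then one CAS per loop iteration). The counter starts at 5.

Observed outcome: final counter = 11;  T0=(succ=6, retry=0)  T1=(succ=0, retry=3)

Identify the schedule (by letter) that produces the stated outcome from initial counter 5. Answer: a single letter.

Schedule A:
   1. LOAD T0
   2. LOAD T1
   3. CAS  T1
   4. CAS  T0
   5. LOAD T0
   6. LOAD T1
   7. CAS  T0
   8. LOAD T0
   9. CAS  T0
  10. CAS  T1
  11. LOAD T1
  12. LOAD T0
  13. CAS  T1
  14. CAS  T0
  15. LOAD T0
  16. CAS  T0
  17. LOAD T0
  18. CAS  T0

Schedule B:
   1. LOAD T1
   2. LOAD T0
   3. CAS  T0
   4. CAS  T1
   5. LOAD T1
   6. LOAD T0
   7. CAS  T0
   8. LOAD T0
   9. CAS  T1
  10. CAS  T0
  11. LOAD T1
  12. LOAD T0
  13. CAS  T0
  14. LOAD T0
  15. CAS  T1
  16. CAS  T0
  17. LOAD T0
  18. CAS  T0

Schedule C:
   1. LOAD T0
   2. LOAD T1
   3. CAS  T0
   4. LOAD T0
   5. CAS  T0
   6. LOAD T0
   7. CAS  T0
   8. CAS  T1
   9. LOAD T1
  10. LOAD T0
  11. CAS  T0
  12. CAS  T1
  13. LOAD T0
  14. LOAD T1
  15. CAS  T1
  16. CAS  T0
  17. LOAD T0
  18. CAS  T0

Tracing schedule B:
#1 T1 reads 5
#2 T0 reads 5
#3 T0 CAS(5→6) writes; counter now 6
#4 T1 CAS(5→6) fails; counter now 6
#5 T1 reads 6
#6 T0 reads 6
#7 T0 CAS(6→7) writes; counter now 7
#8 T0 reads 7
#9 T1 CAS(6→7) fails; counter now 7
#10 T0 CAS(7→8) writes; counter now 8
#11 T1 reads 8
#12 T0 reads 8
#13 T0 CAS(8→9) writes; counter now 9
#14 T0 reads 9
#15 T1 CAS(8→9) fails; counter now 9
#16 T0 CAS(9→10) writes; counter now 10
#17 T0 reads 10
#18 T0 CAS(10→11) writes; counter now 11

B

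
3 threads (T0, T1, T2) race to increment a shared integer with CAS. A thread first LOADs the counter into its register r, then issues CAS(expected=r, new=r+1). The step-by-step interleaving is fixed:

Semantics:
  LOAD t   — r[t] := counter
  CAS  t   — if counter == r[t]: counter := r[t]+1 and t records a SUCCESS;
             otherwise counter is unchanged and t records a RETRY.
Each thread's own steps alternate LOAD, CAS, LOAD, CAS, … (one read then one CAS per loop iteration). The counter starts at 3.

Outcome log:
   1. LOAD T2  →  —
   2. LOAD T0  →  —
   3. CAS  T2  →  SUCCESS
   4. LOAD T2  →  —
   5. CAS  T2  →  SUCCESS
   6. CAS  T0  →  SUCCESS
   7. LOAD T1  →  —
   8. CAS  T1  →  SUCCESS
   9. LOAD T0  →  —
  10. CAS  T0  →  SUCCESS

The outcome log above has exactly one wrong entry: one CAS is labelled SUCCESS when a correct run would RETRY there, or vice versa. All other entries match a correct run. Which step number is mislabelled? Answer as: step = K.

step = 6

Reference trace:
[1] T2.load  rd  (counter 3, T2.r 3)
[2] T0.load  rd  (counter 3, T0.r 3)
[3] T2.cas  hit  (counter 4, T2.r 3)
[4] T2.load  rd  (counter 4, T2.r 4)
[5] T2.cas  hit  (counter 5, T2.r 4)
[6] T0.cas  miss  (counter 5, T0.r 3)
[7] T1.load  rd  (counter 5, T1.r 5)
[8] T1.cas  hit  (counter 6, T1.r 5)
[9] T0.load  rd  (counter 6, T0.r 6)
[10] T0.cas  hit  (counter 7, T0.r 6)
Log disagrees first at step 6.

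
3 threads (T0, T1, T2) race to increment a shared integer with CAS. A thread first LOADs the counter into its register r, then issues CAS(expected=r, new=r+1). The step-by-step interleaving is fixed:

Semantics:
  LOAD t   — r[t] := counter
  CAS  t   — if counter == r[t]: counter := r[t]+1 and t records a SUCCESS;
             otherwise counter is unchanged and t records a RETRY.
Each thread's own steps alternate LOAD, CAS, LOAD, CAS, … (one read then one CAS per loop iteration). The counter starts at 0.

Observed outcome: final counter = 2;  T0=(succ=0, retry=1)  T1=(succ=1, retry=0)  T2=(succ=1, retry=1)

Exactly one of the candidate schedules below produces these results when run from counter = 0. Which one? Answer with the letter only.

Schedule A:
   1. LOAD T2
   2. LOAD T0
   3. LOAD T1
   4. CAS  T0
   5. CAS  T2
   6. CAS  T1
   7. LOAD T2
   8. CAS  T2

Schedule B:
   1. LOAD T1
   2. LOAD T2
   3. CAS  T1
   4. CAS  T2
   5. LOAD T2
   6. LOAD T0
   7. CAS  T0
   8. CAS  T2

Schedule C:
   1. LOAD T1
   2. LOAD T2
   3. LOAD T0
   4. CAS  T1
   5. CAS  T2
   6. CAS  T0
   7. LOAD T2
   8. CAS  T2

C

Run C:
#1 T1 reads 0
#2 T2 reads 0
#3 T0 reads 0
#4 T1 CAS(0→1) writes; counter now 1
#5 T2 CAS(0→1) fails; counter now 1
#6 T0 CAS(0→1) fails; counter now 1
#7 T2 reads 1
#8 T2 CAS(1→2) writes; counter now 2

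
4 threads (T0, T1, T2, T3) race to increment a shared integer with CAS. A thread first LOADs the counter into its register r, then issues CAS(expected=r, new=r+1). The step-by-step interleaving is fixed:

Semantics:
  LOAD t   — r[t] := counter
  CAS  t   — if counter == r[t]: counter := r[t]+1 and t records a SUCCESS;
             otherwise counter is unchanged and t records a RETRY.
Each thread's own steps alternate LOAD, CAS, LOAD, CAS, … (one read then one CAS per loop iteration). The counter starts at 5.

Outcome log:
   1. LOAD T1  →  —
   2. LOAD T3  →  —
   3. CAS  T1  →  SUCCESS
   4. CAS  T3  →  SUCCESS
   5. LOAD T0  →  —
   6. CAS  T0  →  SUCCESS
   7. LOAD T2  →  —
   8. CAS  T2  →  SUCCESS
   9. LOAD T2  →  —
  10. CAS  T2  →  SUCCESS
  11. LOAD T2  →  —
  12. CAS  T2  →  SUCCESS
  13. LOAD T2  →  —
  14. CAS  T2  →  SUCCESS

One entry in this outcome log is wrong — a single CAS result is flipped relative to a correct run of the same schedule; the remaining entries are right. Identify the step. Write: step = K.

Reference trace:
step 1: T1 LOAD ⇒ load; ctr=5 reg=5
step 2: T3 LOAD ⇒ load; ctr=5 reg=5
step 3: T1 CAS ⇒ ok; ctr=6 reg=5
step 4: T3 CAS ⇒ retry; ctr=6 reg=5
step 5: T0 LOAD ⇒ load; ctr=6 reg=6
step 6: T0 CAS ⇒ ok; ctr=7 reg=6
step 7: T2 LOAD ⇒ load; ctr=7 reg=7
step 8: T2 CAS ⇒ ok; ctr=8 reg=7
step 9: T2 LOAD ⇒ load; ctr=8 reg=8
step 10: T2 CAS ⇒ ok; ctr=9 reg=8
step 11: T2 LOAD ⇒ load; ctr=9 reg=9
step 12: T2 CAS ⇒ ok; ctr=10 reg=9
step 13: T2 LOAD ⇒ load; ctr=10 reg=10
step 14: T2 CAS ⇒ ok; ctr=11 reg=10
Mismatch at 4.

step = 4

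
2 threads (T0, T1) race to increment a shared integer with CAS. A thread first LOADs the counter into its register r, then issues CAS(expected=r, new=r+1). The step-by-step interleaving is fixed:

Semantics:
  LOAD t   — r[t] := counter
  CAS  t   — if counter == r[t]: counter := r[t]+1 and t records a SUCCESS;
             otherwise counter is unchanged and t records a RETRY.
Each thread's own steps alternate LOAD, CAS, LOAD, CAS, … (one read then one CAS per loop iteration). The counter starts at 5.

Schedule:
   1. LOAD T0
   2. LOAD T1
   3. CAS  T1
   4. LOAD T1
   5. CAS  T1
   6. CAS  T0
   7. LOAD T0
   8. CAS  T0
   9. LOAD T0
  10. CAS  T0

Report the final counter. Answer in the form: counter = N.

counter = 9

step 1: T0 LOAD ⇒ load; ctr=5 reg=5
step 2: T1 LOAD ⇒ load; ctr=5 reg=5
step 3: T1 CAS ⇒ ok; ctr=6 reg=5
step 4: T1 LOAD ⇒ load; ctr=6 reg=6
step 5: T1 CAS ⇒ ok; ctr=7 reg=6
step 6: T0 CAS ⇒ retry; ctr=7 reg=5
step 7: T0 LOAD ⇒ load; ctr=7 reg=7
step 8: T0 CAS ⇒ ok; ctr=8 reg=7
step 9: T0 LOAD ⇒ load; ctr=8 reg=8
step 10: T0 CAS ⇒ ok; ctr=9 reg=8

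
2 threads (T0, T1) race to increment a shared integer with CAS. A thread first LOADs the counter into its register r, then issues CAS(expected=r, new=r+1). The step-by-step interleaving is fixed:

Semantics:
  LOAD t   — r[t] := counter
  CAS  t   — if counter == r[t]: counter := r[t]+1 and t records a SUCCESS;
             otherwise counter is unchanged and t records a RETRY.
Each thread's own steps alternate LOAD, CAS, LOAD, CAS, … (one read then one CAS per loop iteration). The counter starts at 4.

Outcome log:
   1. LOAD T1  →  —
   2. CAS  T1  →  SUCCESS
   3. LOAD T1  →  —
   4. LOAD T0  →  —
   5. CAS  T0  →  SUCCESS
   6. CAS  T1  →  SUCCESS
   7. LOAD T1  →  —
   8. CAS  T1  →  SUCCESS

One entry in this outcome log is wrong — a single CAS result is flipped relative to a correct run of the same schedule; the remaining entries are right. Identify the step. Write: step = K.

step = 6

Correct run:
#1 T1 reads 4
#2 T1 CAS(4→5) writes; counter now 5
#3 T1 reads 5
#4 T0 reads 5
#5 T0 CAS(5→6) writes; counter now 6
#6 T1 CAS(5→6) fails; counter now 6
#7 T1 reads 6
#8 T1 CAS(6→7) writes; counter now 7
Mismatch at 6.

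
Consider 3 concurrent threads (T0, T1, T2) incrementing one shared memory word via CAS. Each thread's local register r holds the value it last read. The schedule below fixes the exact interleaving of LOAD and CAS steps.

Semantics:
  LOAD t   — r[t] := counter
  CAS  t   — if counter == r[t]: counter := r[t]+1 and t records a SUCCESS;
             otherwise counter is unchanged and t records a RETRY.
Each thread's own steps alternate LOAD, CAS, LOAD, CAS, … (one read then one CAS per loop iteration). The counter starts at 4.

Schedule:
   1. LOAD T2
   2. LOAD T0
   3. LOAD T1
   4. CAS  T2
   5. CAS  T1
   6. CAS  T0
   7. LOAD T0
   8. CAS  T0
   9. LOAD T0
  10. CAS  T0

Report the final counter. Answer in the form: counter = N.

counter = 7

T2 LOAD — after: cnt=4, r=4 — load
T0 LOAD — after: cnt=4, r=4 — load
T1 LOAD — after: cnt=4, r=4 — load
T2 CAS — after: cnt=5, r=4 — ok
T1 CAS — after: cnt=5, r=4 — retry
T0 CAS — after: cnt=5, r=4 — retry
T0 LOAD — after: cnt=5, r=5 — load
T0 CAS — after: cnt=6, r=5 — ok
T0 LOAD — after: cnt=6, r=6 — load
T0 CAS — after: cnt=7, r=6 — ok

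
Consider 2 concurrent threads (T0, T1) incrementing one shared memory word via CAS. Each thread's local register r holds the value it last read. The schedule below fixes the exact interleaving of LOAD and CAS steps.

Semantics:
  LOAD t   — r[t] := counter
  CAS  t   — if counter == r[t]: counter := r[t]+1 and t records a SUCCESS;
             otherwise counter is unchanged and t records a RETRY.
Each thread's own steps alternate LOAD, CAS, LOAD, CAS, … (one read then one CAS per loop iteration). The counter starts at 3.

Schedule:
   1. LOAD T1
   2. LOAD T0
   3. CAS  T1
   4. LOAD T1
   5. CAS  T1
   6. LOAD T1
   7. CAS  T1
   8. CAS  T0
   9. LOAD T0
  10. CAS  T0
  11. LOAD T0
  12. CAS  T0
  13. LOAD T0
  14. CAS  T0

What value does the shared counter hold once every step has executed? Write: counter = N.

#1 T1 reads 3
#2 T0 reads 3
#3 T1 CAS(3→4) writes; counter now 4
#4 T1 reads 4
#5 T1 CAS(4→5) writes; counter now 5
#6 T1 reads 5
#7 T1 CAS(5→6) writes; counter now 6
#8 T0 CAS(3→4) fails; counter now 6
#9 T0 reads 6
#10 T0 CAS(6→7) writes; counter now 7
#11 T0 reads 7
#12 T0 CAS(7→8) writes; counter now 8
#13 T0 reads 8
#14 T0 CAS(8→9) writes; counter now 9

counter = 9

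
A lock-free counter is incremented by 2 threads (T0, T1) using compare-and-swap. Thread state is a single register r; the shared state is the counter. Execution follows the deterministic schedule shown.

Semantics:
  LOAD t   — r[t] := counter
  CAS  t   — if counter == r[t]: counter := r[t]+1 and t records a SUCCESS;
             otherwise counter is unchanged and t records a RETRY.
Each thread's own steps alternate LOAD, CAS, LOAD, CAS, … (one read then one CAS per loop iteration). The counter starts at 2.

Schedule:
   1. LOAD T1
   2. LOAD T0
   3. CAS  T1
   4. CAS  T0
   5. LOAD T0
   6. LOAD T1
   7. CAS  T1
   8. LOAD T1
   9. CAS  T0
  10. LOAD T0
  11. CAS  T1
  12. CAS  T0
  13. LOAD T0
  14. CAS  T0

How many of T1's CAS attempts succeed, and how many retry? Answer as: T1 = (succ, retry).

T1 = (3, 0)

1. LOAD T1 → mem=2 r[T1]=2 [LOAD]
2. LOAD T0 → mem=2 r[T0]=2 [LOAD]
3. CAS T1 → mem=3 r[T1]=2 [OK]
4. CAS T0 → mem=3 r[T0]=2 [RETRY]
5. LOAD T0 → mem=3 r[T0]=3 [LOAD]
6. LOAD T1 → mem=3 r[T1]=3 [LOAD]
7. CAS T1 → mem=4 r[T1]=3 [OK]
8. LOAD T1 → mem=4 r[T1]=4 [LOAD]
9. CAS T0 → mem=4 r[T0]=3 [RETRY]
10. LOAD T0 → mem=4 r[T0]=4 [LOAD]
11. CAS T1 → mem=5 r[T1]=4 [OK]
12. CAS T0 → mem=5 r[T0]=4 [RETRY]
13. LOAD T0 → mem=5 r[T0]=5 [LOAD]
14. CAS T0 → mem=6 r[T0]=5 [OK]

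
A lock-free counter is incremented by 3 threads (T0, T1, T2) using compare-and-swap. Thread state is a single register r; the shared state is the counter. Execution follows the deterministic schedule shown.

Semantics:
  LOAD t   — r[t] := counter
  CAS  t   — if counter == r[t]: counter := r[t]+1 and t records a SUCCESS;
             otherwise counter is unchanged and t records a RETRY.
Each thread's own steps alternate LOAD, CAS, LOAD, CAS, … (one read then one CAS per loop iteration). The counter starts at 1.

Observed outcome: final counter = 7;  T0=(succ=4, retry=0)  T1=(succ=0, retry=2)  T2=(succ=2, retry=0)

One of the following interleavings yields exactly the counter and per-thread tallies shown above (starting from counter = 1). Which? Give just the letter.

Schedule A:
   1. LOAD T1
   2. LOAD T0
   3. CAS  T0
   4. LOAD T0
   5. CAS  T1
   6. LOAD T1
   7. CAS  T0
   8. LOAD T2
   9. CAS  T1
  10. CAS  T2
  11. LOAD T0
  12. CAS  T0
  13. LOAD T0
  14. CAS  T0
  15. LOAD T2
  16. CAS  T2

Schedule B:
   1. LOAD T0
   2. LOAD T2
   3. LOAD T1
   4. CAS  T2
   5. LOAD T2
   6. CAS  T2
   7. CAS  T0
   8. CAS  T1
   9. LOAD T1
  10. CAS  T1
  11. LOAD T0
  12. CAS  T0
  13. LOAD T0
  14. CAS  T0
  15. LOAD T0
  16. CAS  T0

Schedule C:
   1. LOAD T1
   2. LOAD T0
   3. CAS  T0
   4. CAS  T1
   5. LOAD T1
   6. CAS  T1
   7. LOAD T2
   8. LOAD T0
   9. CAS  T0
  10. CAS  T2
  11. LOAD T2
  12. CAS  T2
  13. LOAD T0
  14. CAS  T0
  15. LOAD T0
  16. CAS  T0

Simulating candidate A:
   1) LOAD T1:  M=1  r_T1=1
   2) LOAD T0:  M=1  r_T0=1
   3) CAS  T0:  M=2  r_T0=1 ✓
   4) LOAD T0:  M=2  r_T0=2
   5) CAS  T1:  M=2  r_T1=1 ✗
   6) LOAD T1:  M=2  r_T1=2
   7) CAS  T0:  M=3  r_T0=2 ✓
   8) LOAD T2:  M=3  r_T2=3
   9) CAS  T1:  M=3  r_T1=2 ✗
  10) CAS  T2:  M=4  r_T2=3 ✓
  11) LOAD T0:  M=4  r_T0=4
  12) CAS  T0:  M=5  r_T0=4 ✓
  13) LOAD T0:  M=5  r_T0=5
  14) CAS  T0:  M=6  r_T0=5 ✓
  15) LOAD T2:  M=6  r_T2=6
  16) CAS  T2:  M=7  r_T2=6 ✓

A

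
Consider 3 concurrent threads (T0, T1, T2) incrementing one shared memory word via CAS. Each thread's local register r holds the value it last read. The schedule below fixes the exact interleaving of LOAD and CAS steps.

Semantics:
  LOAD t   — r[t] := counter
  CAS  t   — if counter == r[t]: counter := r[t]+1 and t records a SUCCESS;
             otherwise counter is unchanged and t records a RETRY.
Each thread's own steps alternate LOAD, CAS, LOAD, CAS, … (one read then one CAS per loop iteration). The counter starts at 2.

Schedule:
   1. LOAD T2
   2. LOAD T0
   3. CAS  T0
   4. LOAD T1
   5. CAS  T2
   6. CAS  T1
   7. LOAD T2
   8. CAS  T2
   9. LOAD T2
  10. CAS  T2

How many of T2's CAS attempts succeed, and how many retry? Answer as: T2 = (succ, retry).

1. LOAD T2 → mem=2 r[T2]=2 [LOAD]
2. LOAD T0 → mem=2 r[T0]=2 [LOAD]
3. CAS T0 → mem=3 r[T0]=2 [OK]
4. LOAD T1 → mem=3 r[T1]=3 [LOAD]
5. CAS T2 → mem=3 r[T2]=2 [RETRY]
6. CAS T1 → mem=4 r[T1]=3 [OK]
7. LOAD T2 → mem=4 r[T2]=4 [LOAD]
8. CAS T2 → mem=5 r[T2]=4 [OK]
9. LOAD T2 → mem=5 r[T2]=5 [LOAD]
10. CAS T2 → mem=6 r[T2]=5 [OK]

T2 = (2, 1)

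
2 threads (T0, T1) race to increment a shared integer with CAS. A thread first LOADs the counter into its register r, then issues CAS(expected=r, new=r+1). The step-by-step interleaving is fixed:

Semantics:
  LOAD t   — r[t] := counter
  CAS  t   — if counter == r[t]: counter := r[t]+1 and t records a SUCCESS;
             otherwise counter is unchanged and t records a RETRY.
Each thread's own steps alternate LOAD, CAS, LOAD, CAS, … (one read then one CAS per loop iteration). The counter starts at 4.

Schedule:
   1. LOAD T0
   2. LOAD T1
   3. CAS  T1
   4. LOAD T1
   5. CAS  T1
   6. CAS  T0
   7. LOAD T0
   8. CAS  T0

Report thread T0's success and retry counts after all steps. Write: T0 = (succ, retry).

   1) LOAD T0:  M=4  r_T0=4
   2) LOAD T1:  M=4  r_T1=4
   3) CAS  T1:  M=5  r_T1=4 ✓
   4) LOAD T1:  M=5  r_T1=5
   5) CAS  T1:  M=6  r_T1=5 ✓
   6) CAS  T0:  M=6  r_T0=4 ✗
   7) LOAD T0:  M=6  r_T0=6
   8) CAS  T0:  M=7  r_T0=6 ✓

T0 = (1, 1)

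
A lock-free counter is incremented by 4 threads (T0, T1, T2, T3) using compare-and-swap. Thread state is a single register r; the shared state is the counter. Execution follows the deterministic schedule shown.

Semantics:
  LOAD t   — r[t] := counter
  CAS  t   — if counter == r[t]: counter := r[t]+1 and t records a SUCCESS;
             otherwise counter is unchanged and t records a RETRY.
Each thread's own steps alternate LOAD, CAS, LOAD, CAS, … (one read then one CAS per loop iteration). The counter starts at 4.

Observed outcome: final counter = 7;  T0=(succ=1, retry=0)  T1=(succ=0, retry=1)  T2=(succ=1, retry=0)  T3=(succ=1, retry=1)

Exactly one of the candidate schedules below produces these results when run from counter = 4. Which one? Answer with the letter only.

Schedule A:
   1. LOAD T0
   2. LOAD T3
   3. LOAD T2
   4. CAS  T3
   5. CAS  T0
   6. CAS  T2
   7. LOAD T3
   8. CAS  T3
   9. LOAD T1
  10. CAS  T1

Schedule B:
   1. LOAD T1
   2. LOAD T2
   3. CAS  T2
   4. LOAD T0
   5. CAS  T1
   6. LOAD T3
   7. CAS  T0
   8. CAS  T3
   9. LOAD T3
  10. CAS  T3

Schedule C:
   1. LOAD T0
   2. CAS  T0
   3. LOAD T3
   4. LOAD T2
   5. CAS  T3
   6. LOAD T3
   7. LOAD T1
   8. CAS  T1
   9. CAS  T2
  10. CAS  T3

B

Run B:
[1] T1.load  rd  (counter 4, T1.r 4)
[2] T2.load  rd  (counter 4, T2.r 4)
[3] T2.cas  hit  (counter 5, T2.r 4)
[4] T0.load  rd  (counter 5, T0.r 5)
[5] T1.cas  miss  (counter 5, T1.r 4)
[6] T3.load  rd  (counter 5, T3.r 5)
[7] T0.cas  hit  (counter 6, T0.r 5)
[8] T3.cas  miss  (counter 6, T3.r 5)
[9] T3.load  rd  (counter 6, T3.r 6)
[10] T3.cas  hit  (counter 7, T3.r 6)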